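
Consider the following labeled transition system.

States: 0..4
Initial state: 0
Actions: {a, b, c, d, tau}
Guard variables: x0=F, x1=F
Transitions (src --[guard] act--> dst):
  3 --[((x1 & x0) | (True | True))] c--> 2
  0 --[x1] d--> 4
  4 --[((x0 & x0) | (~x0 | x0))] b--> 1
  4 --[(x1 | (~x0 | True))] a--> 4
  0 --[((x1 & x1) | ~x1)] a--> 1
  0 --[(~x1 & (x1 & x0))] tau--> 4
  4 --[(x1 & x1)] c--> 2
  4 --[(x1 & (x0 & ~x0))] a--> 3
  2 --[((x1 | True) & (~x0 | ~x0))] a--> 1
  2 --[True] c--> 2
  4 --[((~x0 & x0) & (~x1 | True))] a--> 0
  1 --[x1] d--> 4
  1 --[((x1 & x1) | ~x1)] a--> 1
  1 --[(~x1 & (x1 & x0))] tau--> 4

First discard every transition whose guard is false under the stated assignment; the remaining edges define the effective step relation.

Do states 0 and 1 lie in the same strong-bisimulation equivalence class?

Bisimulation quotient by refinement:
  π0 = {{0,1,2,3,4}}
  π1 = {{0,1},{2},{3},{4}}
Fixed point at round 2; 4 class(es).
0∈{0,1}, 1∈{0,1}

Answer: BISIMILAR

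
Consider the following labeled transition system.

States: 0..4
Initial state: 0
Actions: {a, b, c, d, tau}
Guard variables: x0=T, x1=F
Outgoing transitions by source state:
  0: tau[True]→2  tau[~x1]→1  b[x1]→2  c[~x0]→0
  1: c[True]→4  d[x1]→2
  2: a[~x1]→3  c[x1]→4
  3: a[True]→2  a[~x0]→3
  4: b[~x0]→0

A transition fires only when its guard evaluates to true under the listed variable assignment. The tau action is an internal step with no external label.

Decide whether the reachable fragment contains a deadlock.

Reachable = {0,1,2,3,4}
  0: tau→1  tau→2  [deg 2]
  1: c→4  [deg 1]
  2: a→3  [deg 1]
  3: a→2  [deg 1]
  4: ∅  [deadlock]
trace reaching 4: tau·c

Answer: DEADLOCK at state 4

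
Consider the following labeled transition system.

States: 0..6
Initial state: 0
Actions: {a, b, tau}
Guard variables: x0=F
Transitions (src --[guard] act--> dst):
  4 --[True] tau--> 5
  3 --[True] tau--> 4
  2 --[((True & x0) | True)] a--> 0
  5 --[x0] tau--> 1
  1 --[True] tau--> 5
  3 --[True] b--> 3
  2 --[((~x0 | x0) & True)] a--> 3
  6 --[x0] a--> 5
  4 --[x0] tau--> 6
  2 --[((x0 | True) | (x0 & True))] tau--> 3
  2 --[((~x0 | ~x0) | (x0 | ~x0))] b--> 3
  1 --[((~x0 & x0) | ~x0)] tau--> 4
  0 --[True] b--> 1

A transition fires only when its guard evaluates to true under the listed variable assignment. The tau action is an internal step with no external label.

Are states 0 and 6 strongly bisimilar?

Answer: NOT BISIMILAR

Working:
Bisimulation quotient by refinement:
  π0 = {{0,1,2,3,4,5,6}}
  π1 = {{0},{1,4},{2},{3},{5,6}}
  π2 = {{0},{1},{2},{3},{4},{5,6}}
stable after 3 split(s): 6 block(s)
0∈{0}, 6∈{5,6}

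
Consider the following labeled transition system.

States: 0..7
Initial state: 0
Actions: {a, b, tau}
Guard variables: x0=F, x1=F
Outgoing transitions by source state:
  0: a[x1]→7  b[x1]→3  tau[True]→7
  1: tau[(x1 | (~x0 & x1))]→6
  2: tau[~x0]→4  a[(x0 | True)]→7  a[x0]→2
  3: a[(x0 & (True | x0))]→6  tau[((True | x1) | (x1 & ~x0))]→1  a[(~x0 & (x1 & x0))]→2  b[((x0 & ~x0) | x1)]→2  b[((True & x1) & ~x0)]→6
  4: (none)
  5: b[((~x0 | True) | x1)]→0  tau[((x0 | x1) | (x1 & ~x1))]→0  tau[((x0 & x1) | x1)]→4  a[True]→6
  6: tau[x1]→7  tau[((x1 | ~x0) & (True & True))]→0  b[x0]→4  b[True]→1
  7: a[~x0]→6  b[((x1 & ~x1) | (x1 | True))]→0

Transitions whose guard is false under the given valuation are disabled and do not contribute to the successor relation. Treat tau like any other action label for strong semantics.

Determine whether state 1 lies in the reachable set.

Answer: REACHABLE

Analysis:
Guard filter leaves 10 enabled edge(s).
Layer 0: {0}
Layer 1: {7}  cumulative {0,7}
Layer 2: {6}  cumulative {0,6,7}
Layer 3: {1}  cumulative {0,1,6,7}
R = {0,1,6,7}
Path to 1: tau·a·b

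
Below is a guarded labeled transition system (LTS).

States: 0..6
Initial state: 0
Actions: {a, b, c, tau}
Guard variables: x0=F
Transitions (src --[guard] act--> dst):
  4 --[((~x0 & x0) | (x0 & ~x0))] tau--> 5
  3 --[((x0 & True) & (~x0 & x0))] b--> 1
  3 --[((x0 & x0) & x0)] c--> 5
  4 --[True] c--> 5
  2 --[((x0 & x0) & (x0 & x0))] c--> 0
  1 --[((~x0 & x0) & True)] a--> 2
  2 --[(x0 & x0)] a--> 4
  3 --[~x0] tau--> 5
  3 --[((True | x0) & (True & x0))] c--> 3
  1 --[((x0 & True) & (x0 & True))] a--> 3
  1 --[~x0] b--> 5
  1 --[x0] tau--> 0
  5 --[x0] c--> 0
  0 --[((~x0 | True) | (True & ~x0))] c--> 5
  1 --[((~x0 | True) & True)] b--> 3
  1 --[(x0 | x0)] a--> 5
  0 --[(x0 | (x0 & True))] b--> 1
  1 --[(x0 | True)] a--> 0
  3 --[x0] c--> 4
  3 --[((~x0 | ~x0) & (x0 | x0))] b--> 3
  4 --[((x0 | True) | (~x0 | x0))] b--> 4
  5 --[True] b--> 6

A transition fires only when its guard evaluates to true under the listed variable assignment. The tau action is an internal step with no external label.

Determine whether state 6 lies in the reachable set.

Guard filter leaves 8 enabled edge(s).
depth 0: {0}
depth 1: {5}  now seen {0,5}
depth 2: {6}  now seen {0,5,6}
R = {0,5,6}
trace reaching 6: c·b

Answer: REACHABLE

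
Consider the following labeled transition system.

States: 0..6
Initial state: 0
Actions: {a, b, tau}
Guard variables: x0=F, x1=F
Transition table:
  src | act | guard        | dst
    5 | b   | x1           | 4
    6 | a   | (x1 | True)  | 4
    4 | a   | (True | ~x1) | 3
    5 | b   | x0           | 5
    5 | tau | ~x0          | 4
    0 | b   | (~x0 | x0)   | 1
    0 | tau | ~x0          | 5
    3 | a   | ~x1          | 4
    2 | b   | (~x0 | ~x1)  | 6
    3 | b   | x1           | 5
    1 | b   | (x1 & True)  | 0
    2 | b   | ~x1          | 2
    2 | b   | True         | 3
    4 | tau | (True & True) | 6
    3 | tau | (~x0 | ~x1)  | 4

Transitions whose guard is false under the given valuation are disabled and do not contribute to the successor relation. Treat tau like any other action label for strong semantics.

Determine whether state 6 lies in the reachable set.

After dropping false guards: 11 live edges.
L0 = {0}
L1 = {1,5}  total {0,1,5}
L2 = {4}  total {0,1,4,5}
L3 = {3,6}  total {0,1,3,4,5,6}
Reachable = {0,1,3,4,5,6}
trace reaching 6: tau·tau·tau

Answer: REACHABLE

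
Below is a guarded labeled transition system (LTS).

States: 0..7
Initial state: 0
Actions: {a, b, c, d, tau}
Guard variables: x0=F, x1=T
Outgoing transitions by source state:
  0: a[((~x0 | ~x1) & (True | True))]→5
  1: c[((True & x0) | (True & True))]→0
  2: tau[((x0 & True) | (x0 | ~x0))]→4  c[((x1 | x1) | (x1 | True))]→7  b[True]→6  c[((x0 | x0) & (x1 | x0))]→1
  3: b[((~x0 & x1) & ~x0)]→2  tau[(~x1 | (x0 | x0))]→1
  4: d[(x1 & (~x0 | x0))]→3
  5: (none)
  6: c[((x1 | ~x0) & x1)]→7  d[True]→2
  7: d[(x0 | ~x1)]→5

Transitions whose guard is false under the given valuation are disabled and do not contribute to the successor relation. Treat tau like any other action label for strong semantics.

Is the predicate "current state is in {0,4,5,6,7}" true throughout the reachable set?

Answer: INVARIANT HOLDS

Analysis:
Safe = {0,4,5,6,7}
R = {0,5}
  0: ✓
  5: ✓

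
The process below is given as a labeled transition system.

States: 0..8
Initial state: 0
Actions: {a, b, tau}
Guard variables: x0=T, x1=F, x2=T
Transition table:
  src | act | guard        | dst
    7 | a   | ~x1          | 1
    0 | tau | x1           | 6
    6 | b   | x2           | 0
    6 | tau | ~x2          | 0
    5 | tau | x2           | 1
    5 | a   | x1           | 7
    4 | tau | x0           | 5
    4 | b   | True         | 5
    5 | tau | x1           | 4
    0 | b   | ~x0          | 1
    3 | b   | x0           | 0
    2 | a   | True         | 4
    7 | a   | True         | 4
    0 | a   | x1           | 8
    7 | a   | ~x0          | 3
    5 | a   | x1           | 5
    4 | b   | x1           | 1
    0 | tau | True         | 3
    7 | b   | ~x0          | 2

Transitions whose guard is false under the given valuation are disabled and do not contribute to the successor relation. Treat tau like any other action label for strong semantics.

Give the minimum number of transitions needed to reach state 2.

BFS to 2:
  Layer 0: {0}
  Layer 1: {3}
2 never appears.

Answer: UNREACHABLE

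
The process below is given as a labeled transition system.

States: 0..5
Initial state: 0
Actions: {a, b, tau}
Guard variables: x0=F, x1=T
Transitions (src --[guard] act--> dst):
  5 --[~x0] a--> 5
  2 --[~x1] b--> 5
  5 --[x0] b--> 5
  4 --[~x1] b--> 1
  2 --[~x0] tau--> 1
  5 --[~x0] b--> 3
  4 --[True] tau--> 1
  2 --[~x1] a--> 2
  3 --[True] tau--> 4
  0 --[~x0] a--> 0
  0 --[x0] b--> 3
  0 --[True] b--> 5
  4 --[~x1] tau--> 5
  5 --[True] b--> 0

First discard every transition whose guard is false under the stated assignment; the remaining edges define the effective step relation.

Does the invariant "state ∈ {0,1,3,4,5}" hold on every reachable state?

Answer: INVARIANT HOLDS

Analysis:
Allowed set {0,1,3,4,5}
Reachable = {0,1,3,4,5}
  0: safe
  1: safe
  3: safe
  4: safe
  5: safe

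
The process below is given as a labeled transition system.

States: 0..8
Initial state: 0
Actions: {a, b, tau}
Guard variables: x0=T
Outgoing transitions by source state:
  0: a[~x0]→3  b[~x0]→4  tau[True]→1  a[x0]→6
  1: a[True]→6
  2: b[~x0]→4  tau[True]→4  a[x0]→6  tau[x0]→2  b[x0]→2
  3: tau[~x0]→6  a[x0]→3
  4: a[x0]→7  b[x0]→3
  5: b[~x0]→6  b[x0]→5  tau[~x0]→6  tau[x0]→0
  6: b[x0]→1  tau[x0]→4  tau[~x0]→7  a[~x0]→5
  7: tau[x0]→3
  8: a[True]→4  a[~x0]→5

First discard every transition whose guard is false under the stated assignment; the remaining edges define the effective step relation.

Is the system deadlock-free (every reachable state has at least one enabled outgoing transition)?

Reach set: {0,1,3,4,6,7}
  0: a→6  tau→1  [2 exit(s)]
  1: a→6  [1 exit(s)]
  3: a→3  [1 exit(s)]
  4: a→7  b→3  [2 exit(s)]
  6: b→1  tau→4  [2 exit(s)]
  7: tau→3  [1 exit(s)]

Answer: DEADLOCK-FREE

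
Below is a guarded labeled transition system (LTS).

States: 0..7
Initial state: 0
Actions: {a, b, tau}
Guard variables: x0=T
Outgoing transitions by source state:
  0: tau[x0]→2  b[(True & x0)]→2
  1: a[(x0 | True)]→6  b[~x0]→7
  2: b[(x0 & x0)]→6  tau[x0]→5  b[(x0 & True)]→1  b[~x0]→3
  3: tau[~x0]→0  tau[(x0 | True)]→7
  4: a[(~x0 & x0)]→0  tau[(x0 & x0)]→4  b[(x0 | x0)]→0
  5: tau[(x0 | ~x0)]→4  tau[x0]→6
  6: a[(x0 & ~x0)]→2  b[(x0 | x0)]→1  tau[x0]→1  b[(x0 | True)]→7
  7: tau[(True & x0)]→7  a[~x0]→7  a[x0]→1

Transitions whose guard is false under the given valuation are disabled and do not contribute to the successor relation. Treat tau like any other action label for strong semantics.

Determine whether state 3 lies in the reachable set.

Answer: UNREACHABLE

Analysis:
16 transition(s) survive guard evaluation.
depth 0: {0}
depth 1: {2}  total {0,2}
depth 2: {1,5,6}  total {0,1,2,5,6}
depth 3: {4,7}  total {0,1,2,4,5,6,7}
Reachable = {0,1,2,4,5,6,7}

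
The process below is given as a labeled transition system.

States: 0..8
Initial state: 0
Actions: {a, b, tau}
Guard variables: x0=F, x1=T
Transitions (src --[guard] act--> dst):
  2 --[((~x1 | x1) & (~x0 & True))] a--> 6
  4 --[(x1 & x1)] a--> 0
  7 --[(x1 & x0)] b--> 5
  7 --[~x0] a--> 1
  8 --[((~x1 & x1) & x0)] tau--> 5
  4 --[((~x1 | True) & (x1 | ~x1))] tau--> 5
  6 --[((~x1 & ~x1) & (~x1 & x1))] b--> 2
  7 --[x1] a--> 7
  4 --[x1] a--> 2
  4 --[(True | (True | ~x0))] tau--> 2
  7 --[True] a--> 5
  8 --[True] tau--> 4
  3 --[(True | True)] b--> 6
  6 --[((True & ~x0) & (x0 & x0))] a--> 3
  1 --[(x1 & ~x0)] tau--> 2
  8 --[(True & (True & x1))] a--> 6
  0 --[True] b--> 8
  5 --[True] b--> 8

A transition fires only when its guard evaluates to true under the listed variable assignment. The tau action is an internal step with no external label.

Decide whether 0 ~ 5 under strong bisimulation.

Answer: BISIMILAR

Trace:
Refine partition for ~:
  π0 = {{0,1,2,3,4,5,6,7,8}}
  π1 = {{0,3,5},{1},{2,7},{4,8},{6}}
  π2 = {{0,5},{1},{2},{3},{4},{6},{7},{8}}
8 equivalence class(es) (converged in 3)
class of 0: {0,5}; class of 5: {0,5}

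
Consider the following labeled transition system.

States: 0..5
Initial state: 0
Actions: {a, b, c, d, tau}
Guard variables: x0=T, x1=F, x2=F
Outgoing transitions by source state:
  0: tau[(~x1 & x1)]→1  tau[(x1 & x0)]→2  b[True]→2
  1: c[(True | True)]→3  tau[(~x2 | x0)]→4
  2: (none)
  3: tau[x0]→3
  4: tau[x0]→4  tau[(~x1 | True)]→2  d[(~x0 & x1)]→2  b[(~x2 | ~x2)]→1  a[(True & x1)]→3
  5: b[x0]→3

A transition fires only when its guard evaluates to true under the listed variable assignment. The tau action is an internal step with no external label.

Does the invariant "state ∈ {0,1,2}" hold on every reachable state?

Answer: INVARIANT HOLDS

Analysis:
Inv-set: {0,1,2}
R = {0,2}
  0: ✓
  2: ✓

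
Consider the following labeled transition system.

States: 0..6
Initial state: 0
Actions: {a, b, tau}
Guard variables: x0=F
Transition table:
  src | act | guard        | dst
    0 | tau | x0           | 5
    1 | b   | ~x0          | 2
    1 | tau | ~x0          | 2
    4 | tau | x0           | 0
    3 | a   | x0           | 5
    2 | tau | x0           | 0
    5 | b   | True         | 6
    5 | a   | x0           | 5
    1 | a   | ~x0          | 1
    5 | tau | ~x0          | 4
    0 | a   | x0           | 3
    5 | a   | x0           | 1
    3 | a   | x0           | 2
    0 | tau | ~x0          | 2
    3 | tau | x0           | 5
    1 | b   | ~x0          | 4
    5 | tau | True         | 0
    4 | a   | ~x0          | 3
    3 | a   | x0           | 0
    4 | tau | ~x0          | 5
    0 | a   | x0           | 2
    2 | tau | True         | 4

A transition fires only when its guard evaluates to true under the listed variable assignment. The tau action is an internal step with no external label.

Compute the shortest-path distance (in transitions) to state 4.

BFS to 4:
  depth 0: {0}
  depth 1: {2}
  depth 2: {4}
first hit 4 at d=2 via tau·tau

Answer: 2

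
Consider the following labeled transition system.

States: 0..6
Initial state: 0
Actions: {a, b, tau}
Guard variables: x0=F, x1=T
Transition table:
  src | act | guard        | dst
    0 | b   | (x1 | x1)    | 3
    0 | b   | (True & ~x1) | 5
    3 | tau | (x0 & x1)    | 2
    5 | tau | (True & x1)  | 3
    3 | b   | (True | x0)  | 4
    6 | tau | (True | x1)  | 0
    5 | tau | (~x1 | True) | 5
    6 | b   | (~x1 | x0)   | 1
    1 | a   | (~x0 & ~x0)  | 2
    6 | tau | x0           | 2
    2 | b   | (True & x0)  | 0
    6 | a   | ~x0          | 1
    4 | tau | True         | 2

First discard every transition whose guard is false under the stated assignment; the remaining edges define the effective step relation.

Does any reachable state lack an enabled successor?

Answer: DEADLOCK at state 2

Working:
Reach set: {0,2,3,4}
  0: b→3  [deg 1]
  2: ∅  [STUCK]
  3: b→4  [deg 1]
  4: tau→2  [deg 1]
Path to 2: b·b·tau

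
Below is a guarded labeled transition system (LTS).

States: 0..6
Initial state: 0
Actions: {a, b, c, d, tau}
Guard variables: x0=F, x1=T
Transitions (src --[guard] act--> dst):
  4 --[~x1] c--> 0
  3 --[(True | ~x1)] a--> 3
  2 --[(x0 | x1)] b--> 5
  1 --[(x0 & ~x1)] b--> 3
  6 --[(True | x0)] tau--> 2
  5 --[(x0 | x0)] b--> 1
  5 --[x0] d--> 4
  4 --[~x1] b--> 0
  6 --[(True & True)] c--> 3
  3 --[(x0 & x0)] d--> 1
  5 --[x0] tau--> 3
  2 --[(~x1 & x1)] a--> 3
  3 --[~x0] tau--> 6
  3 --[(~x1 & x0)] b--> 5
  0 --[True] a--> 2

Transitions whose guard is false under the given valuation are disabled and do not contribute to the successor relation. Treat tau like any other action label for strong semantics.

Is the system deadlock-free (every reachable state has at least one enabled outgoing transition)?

Reach set: {0,2,5}
  0: a→2  [1 exit(s)]
  2: b→5  [1 exit(s)]
  5: ∅  [deadlock]
trace reaching 5: a·b

Answer: DEADLOCK at state 5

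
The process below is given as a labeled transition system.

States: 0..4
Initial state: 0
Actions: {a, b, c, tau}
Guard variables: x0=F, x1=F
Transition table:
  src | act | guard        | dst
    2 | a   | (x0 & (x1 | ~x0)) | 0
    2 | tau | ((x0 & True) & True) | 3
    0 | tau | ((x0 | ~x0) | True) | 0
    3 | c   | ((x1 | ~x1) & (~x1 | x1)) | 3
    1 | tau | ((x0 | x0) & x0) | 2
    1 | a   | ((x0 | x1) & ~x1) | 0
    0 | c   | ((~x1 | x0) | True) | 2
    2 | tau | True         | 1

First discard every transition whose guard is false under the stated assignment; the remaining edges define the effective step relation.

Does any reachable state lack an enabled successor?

Answer: DEADLOCK at state 1

Working:
Reachable = {0,1,2}
  0: c→2  tau→0  [2 out]
  1: ∅  [deadlock]
  2: tau→1  [1 out]
witness 1: c·tau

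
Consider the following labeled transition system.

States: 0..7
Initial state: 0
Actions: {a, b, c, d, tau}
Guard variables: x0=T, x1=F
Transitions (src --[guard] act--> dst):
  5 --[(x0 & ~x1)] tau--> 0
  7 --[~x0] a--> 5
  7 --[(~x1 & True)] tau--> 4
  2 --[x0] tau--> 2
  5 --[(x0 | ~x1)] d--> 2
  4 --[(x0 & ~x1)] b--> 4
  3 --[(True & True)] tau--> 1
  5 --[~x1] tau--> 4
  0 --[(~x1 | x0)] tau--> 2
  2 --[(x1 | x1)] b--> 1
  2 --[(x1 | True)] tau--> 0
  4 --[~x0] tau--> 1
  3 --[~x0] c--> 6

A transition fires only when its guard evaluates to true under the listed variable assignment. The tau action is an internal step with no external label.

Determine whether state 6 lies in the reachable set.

Guard filter leaves 9 enabled edge(s).
Layer 0: {0}
Layer 1: {2}  total {0,2}
R = {0,2}

Answer: UNREACHABLE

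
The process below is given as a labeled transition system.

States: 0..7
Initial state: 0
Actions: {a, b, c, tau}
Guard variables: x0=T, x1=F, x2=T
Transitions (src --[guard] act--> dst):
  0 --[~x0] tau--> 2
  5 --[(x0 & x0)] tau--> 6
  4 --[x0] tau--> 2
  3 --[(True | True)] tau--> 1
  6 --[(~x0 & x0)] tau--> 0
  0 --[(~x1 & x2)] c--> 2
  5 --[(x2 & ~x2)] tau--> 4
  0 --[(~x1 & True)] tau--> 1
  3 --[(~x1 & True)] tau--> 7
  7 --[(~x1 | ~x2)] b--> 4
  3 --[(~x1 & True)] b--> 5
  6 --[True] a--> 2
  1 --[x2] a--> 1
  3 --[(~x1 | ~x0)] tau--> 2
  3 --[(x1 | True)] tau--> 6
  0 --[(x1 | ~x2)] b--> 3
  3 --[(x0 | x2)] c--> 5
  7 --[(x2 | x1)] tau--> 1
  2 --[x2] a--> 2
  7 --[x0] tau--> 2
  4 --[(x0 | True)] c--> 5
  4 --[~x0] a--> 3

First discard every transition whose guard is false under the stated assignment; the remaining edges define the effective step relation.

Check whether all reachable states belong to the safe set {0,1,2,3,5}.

Answer: INVARIANT HOLDS

Analysis:
Inv-set: {0,1,2,3,5}
Reach set: {0,1,2}
  0: ✓
  1: ✓
  2: ✓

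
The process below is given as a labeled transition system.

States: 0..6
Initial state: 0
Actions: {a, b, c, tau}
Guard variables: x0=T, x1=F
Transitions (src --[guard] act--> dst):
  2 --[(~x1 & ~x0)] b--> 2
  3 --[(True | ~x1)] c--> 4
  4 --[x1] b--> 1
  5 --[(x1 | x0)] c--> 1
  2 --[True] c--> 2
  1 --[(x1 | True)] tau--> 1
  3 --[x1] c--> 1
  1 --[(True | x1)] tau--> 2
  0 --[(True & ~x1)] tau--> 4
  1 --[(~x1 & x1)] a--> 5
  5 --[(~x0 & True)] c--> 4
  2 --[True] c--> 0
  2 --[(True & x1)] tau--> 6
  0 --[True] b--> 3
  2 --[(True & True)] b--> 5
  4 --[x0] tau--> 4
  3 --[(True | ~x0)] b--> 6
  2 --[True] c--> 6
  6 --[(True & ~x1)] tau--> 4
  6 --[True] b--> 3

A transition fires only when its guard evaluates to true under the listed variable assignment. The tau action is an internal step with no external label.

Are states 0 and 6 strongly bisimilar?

Answer: BISIMILAR

Working:
Bisimulation quotient by refinement:
  round 0: {{0,1,2,3,4,5,6}}
  round 1: {{0,6},{1,4},{2,3},{5}}
  round 2: {{0,6},{1},{2},{3},{4},{5}}
6 equivalence class(es) (converged in 3)
[0]={0,6}  [6]={0,6}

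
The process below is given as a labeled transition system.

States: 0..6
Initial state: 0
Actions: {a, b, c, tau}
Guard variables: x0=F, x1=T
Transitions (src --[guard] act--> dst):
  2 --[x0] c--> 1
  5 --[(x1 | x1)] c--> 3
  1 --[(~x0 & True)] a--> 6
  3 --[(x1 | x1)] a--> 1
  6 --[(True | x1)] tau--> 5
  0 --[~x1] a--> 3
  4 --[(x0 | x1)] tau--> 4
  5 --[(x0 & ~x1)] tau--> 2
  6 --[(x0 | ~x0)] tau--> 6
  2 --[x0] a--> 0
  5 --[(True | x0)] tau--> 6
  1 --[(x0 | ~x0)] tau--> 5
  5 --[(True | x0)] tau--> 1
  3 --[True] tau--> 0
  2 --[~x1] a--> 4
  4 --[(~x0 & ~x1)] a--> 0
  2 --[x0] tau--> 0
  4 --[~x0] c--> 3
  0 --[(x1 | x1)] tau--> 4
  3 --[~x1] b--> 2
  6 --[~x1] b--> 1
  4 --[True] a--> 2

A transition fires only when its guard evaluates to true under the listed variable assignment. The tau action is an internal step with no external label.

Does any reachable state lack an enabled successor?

Answer: DEADLOCK at state 2

Analysis:
Reach set: {0,1,2,3,4,5,6}
  0: tau→4  [1 exit(s)]
  1: a→6  tau→5  [2 exit(s)]
  2: ∅  [no exit]
  3: a→1  tau→0  [2 exit(s)]
  4: a→2  c→3  tau→4  [3 exit(s)]
  5: c→3  tau→1  tau→6  [3 exit(s)]
  6: tau→5  tau→6  [2 exit(s)]
Path to 2: tau·a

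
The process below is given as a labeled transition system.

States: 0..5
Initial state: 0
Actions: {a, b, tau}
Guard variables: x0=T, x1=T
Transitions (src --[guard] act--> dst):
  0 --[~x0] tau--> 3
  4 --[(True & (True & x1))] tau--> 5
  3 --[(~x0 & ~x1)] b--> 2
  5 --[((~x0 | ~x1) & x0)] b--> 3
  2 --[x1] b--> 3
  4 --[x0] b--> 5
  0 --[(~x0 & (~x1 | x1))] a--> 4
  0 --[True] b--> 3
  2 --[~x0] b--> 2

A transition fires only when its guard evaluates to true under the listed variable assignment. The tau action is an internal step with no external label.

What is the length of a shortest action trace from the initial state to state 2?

Answer: UNREACHABLE

Working:
Layered search for 2:
  L0 = {0}
  L1 = {3}
2 never appears.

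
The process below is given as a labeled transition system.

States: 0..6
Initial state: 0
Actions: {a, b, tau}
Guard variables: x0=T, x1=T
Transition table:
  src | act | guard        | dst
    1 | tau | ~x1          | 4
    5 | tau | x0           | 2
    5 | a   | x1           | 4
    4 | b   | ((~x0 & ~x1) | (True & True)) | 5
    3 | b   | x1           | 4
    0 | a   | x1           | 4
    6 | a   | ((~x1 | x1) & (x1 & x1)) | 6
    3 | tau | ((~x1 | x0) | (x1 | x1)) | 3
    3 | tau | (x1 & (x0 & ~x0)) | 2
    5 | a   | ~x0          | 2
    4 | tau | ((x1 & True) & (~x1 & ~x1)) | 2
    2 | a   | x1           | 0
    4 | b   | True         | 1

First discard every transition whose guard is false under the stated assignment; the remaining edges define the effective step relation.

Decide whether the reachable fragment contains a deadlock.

Answer: DEADLOCK at state 1

Analysis:
Reachable = {0,1,2,4,5}
  0: a→4  [1 out]
  1: ∅  [no exit]
  2: a→0  [1 out]
  4: b→1  b→5  [2 out]
  5: a→4  tau→2  [2 out]
Path to 1: a·b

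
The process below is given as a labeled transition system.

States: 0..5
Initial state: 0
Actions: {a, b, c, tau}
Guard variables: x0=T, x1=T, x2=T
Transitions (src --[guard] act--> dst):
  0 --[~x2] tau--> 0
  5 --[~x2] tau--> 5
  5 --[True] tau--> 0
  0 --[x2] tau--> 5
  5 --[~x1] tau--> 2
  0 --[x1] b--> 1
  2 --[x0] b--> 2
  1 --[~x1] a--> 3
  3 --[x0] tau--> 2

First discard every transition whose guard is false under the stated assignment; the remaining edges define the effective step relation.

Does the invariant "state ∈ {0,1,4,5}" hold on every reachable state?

Allowed set {0,1,4,5}
Reachable = {0,1,5}
  0: ✓
  1: ✓
  5: ✓

Answer: INVARIANT HOLDS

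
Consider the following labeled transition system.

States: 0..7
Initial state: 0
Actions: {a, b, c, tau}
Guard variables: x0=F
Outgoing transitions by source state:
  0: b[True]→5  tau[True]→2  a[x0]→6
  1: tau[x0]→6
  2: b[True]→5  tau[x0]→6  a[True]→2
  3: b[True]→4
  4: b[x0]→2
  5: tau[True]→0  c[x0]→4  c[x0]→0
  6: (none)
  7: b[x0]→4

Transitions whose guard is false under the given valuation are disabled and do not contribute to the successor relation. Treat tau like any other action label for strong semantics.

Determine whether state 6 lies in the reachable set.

After dropping false guards: 6 live edges.
depth 0: {0}
depth 1: {2,5}  now seen {0,2,5}
Reach set: {0,2,5}

Answer: UNREACHABLE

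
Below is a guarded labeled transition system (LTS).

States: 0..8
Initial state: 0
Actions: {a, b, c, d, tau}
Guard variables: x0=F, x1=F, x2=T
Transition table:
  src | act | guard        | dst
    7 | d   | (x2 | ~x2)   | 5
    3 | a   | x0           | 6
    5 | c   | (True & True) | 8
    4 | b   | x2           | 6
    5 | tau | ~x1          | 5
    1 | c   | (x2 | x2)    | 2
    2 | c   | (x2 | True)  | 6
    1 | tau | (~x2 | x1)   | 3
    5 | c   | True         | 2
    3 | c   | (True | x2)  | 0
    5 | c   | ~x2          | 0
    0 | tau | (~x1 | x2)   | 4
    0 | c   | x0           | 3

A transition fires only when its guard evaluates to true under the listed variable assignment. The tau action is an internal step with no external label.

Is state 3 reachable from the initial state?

9 transition(s) survive guard evaluation.
Layer 0: {0}
Layer 1: {4}  cumulative {0,4}
Layer 2: {6}  cumulative {0,4,6}
Reach set: {0,4,6}

Answer: UNREACHABLE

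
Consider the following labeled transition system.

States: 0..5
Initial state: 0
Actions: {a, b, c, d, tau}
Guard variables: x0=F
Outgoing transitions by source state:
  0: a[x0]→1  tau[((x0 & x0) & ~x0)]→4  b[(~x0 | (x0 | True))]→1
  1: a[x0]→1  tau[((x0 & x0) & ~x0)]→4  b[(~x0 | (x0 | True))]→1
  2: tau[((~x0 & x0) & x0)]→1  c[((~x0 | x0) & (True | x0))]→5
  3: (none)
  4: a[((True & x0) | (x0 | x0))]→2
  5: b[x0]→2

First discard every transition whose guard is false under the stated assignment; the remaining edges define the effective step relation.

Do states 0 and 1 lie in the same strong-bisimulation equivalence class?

Compute ~ classes (split until stable):
  π0 = {{0,1,2,3,4,5}}
  π1 = {{0,1},{2},{3,4,5}}
Fixed point at round 2; 3 class(es).
0∈{0,1}, 1∈{0,1}

Answer: BISIMILAR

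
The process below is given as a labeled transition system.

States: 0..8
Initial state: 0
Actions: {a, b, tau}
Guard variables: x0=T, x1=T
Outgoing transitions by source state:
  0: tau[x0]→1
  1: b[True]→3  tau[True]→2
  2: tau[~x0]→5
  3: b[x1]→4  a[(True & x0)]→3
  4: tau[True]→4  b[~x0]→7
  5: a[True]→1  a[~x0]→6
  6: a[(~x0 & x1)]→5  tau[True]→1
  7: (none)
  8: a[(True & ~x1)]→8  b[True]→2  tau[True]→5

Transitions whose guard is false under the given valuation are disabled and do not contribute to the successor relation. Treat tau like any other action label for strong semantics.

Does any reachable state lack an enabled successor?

Reachable = {0,1,2,3,4}
  0: tau→1  [deg 1]
  1: b→3  tau→2  [deg 2]
  2: ∅  [STUCK]
  3: a→3  b→4  [deg 2]
  4: tau→4  [deg 1]
witness 2: tau·tau

Answer: DEADLOCK at state 2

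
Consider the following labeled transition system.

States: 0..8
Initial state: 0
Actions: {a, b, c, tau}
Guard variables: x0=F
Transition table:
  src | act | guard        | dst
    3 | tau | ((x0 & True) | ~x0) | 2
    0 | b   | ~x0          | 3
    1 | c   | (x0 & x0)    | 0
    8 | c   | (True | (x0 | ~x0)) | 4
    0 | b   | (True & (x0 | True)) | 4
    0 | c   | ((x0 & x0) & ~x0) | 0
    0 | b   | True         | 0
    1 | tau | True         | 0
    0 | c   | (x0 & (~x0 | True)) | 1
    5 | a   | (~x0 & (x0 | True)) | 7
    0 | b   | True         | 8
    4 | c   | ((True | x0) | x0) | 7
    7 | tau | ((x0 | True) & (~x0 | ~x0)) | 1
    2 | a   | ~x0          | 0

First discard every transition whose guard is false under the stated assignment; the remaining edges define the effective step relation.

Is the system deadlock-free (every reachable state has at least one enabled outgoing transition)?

Answer: DEADLOCK-FREE

Trace:
R = {0,1,2,3,4,7,8}
  0: b→0  b→3  b→4  b→8  [4 out]
  1: tau→0  [1 out]
  2: a→0  [1 out]
  3: tau→2  [1 out]
  4: c→7  [1 out]
  7: tau→1  [1 out]
  8: c→4  [1 out]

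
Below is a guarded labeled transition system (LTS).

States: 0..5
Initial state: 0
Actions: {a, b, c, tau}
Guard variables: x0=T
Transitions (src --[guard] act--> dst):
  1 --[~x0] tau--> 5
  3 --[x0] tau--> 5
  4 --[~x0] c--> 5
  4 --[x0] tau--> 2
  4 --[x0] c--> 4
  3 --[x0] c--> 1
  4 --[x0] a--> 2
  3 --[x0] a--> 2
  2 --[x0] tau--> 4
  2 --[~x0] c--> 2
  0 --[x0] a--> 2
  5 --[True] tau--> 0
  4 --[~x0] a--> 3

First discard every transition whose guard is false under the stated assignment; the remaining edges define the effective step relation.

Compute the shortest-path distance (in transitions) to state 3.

BFS to 3:
  depth 0: {0}
  depth 1: {2}
  depth 2: {4}
3 never appears.

Answer: UNREACHABLE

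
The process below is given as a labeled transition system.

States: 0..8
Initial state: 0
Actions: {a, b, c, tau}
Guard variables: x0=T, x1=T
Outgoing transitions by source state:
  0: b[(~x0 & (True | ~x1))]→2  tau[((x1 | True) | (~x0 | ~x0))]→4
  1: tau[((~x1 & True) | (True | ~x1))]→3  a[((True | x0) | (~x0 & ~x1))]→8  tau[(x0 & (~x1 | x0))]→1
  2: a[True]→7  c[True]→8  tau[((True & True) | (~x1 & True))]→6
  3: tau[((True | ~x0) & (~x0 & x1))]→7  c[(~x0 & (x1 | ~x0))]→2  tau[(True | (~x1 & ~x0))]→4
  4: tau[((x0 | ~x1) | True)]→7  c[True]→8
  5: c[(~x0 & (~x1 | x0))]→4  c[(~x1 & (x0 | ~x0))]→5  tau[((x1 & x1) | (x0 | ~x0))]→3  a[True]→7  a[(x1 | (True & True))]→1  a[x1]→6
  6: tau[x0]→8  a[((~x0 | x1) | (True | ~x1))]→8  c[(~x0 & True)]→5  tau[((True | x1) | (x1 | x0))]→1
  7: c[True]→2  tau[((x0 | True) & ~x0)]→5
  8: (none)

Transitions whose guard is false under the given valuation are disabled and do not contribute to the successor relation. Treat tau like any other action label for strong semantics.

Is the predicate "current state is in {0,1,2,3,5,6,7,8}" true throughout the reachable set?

Allowed set {0,1,2,3,5,6,7,8}
R = {0,1,2,3,4,6,7,8}
  0: ok
  1: ok
  2: ok
  3: ok
  4: outside
  6: ok
  7: ok
  8: ok
witness against invariant: tau → 4

Answer: INVARIANT VIOLATED at state 4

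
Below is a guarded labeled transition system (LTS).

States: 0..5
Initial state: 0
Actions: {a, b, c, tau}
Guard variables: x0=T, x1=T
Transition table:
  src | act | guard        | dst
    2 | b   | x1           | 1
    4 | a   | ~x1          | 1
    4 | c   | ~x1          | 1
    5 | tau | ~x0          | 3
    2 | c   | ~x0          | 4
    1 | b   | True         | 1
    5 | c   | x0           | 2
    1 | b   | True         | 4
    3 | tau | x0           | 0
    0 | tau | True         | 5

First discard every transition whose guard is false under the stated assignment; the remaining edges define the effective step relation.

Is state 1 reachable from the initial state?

Answer: REACHABLE

Trace:
Guard filter leaves 6 enabled edge(s).
Layer 0: {0}
Layer 1: {5}  cumulative {0,5}
Layer 2: {2}  cumulative {0,2,5}
Layer 3: {1}  cumulative {0,1,2,5}
Layer 4: {4}  cumulative {0,1,2,4,5}
Reachable = {0,1,2,4,5}
trace reaching 1: tau·c·b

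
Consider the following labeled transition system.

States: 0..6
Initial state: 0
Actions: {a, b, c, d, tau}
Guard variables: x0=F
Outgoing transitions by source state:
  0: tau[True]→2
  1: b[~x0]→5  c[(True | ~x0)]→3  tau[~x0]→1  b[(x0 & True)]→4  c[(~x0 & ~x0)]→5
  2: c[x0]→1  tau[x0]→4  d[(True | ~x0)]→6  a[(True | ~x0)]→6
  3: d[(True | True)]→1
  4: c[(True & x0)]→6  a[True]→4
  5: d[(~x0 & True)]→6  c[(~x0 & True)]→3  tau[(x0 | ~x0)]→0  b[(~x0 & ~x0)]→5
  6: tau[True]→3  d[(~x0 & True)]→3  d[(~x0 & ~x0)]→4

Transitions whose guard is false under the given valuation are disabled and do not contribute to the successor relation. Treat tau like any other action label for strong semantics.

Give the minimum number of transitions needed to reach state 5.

Answer: 5

Analysis:
BFS to 5:
  Layer 0: {0}
  Layer 1: {2}
  Layer 2: {6}
  Layer 3: {3,4}
  Layer 4: {1}
  Layer 5: {5}
5 enters at depth 5; path tau·a·d·d·b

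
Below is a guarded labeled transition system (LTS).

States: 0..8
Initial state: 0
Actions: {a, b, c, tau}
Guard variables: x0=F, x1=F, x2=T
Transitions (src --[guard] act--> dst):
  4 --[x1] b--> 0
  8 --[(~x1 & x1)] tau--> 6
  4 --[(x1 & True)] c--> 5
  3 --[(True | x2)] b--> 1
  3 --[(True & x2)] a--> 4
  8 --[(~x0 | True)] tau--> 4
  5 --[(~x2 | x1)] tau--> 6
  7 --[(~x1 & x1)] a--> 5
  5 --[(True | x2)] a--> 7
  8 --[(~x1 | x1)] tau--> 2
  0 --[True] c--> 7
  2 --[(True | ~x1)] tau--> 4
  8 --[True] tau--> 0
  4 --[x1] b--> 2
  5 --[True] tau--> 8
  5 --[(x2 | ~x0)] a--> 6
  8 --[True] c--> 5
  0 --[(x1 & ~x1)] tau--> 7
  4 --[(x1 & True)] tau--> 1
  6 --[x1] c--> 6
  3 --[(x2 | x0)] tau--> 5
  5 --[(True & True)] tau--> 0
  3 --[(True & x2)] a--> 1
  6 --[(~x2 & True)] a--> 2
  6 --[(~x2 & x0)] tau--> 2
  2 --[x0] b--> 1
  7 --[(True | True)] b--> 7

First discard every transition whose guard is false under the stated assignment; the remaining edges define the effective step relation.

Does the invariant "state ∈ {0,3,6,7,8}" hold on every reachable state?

Answer: INVARIANT HOLDS

Trace:
Inv-set: {0,3,6,7,8}
Reachable = {0,7}
  0: ok
  7: ok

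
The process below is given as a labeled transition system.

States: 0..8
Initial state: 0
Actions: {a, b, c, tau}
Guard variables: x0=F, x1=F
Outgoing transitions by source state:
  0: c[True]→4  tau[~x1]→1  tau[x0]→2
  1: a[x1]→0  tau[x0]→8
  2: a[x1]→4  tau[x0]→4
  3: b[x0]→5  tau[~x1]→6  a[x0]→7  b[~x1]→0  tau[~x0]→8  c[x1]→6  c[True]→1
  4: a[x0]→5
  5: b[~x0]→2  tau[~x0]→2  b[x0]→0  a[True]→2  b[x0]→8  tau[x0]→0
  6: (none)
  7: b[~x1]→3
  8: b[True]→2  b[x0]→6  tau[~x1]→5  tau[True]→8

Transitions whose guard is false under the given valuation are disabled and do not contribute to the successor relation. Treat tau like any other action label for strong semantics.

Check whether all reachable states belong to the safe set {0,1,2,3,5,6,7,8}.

Safe = {0,1,2,3,5,6,7,8}
R = {0,1,4}
  0: safe
  1: safe
  4: VIOLATES
reach 4 via c — violates

Answer: INVARIANT VIOLATED at state 4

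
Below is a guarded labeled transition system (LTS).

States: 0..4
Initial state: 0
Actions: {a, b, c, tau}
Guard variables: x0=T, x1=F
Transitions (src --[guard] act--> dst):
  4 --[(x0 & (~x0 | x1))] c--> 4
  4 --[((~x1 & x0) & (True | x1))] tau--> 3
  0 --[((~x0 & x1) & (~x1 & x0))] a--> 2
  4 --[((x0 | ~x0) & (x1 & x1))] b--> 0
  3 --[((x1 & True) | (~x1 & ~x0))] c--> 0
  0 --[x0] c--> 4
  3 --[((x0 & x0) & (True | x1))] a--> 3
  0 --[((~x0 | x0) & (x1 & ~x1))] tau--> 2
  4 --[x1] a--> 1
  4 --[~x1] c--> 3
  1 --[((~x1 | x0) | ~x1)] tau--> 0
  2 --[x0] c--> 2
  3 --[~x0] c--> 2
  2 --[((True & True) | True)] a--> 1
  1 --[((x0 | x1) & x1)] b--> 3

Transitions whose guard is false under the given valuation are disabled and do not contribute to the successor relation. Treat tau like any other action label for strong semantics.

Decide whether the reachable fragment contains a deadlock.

Answer: DEADLOCK-FREE

Working:
Reachable = {0,3,4}
  0: c→4  [1 out]
  3: a→3  [1 out]
  4: c→3  tau→3  [2 out]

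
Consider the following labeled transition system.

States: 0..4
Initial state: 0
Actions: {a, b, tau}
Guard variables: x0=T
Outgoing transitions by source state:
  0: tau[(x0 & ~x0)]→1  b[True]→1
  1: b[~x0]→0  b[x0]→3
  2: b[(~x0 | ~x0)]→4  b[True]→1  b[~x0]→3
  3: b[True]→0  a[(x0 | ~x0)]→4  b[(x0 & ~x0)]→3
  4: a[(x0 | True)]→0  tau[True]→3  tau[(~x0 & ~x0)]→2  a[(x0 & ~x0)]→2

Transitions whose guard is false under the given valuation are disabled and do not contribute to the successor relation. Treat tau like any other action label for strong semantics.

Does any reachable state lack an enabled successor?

Reach set: {0,1,3,4}
  0: b→1  [1 out]
  1: b→3  [1 out]
  3: a→4  b→0  [2 out]
  4: a→0  tau→3  [2 out]

Answer: DEADLOCK-FREE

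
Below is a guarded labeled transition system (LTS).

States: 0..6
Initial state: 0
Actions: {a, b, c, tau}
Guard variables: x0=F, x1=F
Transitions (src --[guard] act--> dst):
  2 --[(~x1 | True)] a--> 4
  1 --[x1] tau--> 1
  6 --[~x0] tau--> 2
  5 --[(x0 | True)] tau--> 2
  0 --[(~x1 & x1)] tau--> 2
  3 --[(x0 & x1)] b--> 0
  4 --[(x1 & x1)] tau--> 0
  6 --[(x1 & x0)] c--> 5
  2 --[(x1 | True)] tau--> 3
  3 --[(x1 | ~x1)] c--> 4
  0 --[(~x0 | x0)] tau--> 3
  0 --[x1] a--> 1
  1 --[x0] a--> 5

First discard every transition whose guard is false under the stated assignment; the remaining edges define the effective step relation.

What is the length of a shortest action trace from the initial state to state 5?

Answer: UNREACHABLE

Analysis:
BFS to 5:
  depth 0: {0}
  depth 1: {3}
  depth 2: {4}
5 never appears.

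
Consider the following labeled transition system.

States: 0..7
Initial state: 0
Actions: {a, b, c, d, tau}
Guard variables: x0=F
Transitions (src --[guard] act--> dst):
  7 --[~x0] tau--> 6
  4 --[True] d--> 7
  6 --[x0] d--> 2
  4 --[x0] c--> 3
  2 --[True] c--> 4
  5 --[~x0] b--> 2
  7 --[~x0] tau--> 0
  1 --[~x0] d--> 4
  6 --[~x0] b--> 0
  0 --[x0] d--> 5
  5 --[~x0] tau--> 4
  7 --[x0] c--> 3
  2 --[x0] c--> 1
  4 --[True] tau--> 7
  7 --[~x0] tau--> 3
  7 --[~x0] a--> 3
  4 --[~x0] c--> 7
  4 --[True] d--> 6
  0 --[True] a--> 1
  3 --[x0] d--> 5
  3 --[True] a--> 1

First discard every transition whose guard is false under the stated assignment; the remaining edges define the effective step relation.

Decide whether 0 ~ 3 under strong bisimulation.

Answer: BISIMILAR

Trace:
Refine partition for ~:
  P[0] = {{0,1,2,3,4,5,6,7}}
  P[1] = {{0,3},{1},{2},{4},{5},{6},{7}}
7 equivalence class(es) (converged in 2)
0∈{0,3}, 3∈{0,3}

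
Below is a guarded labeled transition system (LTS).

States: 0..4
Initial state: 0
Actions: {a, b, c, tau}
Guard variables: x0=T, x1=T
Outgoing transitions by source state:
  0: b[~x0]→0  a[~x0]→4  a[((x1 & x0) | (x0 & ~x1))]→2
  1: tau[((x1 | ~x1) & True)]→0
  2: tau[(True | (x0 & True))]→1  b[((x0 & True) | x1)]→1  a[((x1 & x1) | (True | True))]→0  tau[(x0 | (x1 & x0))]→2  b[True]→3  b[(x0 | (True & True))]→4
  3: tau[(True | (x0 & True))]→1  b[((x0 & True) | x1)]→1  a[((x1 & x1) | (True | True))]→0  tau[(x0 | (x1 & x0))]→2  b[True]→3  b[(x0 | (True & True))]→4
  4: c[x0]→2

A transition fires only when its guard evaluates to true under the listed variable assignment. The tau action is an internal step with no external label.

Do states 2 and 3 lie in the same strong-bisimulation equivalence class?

Refine partition for ~:
  P[0] = {{0,1,2,3,4}}
  P[1] = {{0},{1},{2,3},{4}}
stable after 2 split(s): 4 block(s)
[2]={2,3}  [3]={2,3}

Answer: BISIMILAR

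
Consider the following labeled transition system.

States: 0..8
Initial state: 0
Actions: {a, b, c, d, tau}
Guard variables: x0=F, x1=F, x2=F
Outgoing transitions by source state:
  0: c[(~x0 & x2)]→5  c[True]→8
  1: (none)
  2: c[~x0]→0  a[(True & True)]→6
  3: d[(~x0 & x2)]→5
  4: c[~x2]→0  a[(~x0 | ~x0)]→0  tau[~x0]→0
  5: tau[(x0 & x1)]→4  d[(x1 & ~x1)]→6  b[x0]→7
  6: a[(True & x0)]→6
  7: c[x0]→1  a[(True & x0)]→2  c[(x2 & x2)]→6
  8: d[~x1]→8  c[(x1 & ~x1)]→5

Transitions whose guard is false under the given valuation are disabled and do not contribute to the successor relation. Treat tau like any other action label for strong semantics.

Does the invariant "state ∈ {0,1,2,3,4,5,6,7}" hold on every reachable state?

Inv-set: {0,1,2,3,4,5,6,7}
Reach set: {0,8}
  0: ✓
  8: ✗ unsafe
counterexample path to 8: c

Answer: INVARIANT VIOLATED at state 8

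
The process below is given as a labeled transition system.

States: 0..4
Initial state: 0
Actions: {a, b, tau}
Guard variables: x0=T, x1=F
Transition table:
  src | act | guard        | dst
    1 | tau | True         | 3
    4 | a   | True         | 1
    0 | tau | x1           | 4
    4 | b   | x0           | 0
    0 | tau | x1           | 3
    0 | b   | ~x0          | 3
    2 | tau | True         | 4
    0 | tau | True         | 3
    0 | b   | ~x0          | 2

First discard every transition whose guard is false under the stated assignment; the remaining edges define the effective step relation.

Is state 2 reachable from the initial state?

Answer: UNREACHABLE

Working:
After dropping false guards: 5 live edges.
depth 0: {0}
depth 1: {3}  now seen {0,3}
Reachable = {0,3}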